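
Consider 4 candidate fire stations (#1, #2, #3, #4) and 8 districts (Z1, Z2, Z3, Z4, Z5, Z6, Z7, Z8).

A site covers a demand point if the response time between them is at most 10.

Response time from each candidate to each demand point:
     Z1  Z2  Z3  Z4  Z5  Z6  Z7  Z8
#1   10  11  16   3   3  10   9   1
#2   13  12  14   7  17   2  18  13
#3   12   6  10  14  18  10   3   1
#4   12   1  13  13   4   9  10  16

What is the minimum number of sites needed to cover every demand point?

Coverage sets (demand points within 10 of each site):
  #1: {Z1, Z4, Z5, Z6, Z7, Z8}
  #2: {Z4, Z6}
  #3: {Z2, Z3, Z6, Z7, Z8}
  #4: {Z2, Z5, Z6, Z7}
No single site covers all 8 demand points.
But {#1, #3} covers everything, so the minimum is 2.

2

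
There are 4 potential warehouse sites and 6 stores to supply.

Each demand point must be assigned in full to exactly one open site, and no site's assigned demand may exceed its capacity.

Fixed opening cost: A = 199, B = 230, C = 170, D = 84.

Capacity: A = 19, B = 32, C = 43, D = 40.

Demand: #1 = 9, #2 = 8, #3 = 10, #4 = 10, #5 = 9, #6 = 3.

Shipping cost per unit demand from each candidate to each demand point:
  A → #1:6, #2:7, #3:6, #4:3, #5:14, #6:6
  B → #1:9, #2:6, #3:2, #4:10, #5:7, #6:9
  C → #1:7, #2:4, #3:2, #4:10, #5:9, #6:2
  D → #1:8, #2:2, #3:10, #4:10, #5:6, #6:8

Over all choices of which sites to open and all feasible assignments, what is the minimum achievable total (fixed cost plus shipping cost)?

Open {C, D}; cheapest assignment that respects the capacities:
  C (cap 43, load 32): #1, #3, #4, #6 — cost 9×7 + 10×2 + 10×10 + 3×2 = 189
  D (cap 40, load 17): #2, #5 — cost 8×2 + 9×6 = 70
  Shipping 259, fixed 254 → total 513.
  Any other capacity-feasible assignment to {C, D} ships for at least 259.
Compare {A, D}: its best feasible assignment gives total 561.
Compare {A, C}: its best feasible assignment gives total 592.
Every other set of open sites that can feasibly serve all demand totals ≥ 561 even under its best assignment. Minimum: 513.

513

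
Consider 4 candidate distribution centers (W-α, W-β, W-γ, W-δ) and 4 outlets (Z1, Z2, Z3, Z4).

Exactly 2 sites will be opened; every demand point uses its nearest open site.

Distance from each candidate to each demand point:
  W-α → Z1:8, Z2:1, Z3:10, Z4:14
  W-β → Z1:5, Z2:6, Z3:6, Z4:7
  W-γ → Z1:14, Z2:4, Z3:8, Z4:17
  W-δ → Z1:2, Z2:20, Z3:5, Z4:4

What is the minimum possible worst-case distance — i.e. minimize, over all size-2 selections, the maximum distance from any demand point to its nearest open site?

5

Open {W-α, W-δ}.
  Farthest demand point is Z3 at distance 5 (to W-δ); all others are ≤ 5.
With {W-γ, W-δ} the worst case is 5.
With {W-β, W-δ} the worst case is 6.
No size-2 selection achieves below 5.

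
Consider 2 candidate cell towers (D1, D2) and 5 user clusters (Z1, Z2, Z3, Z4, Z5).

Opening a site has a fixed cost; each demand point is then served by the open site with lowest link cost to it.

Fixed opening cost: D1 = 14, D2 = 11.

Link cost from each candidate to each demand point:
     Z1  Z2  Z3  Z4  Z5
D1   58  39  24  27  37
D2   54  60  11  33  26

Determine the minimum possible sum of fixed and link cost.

Open {D1, D2}: assign each demand point to its cheapest open site.
  Z1→D2 54, Z2→D1 39, Z3→D2 11, Z4→D1 27, Z5→D2 26
  link cost 157, fixed 25 → total 182.
Compare {D2}: link cost 184 + fixed 11 = 195.
Compare {D1}: link cost 185 + fixed 14 = 199.

182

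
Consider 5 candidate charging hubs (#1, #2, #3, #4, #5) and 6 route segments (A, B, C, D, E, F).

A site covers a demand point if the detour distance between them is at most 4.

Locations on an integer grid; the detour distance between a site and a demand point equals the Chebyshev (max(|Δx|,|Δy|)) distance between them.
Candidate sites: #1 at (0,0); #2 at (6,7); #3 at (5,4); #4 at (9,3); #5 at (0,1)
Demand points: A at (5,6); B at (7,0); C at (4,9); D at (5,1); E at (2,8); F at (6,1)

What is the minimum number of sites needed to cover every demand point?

Coverage sets (demand points within 4 of each site):
  #1: {}
  #2: {A, C, E}
  #3: {A, B, D, E, F}
  #4: {A, B, D, F}
  #5: {}
No single site covers all 6 demand points.
But {#2, #3} covers everything, so the minimum is 2.

2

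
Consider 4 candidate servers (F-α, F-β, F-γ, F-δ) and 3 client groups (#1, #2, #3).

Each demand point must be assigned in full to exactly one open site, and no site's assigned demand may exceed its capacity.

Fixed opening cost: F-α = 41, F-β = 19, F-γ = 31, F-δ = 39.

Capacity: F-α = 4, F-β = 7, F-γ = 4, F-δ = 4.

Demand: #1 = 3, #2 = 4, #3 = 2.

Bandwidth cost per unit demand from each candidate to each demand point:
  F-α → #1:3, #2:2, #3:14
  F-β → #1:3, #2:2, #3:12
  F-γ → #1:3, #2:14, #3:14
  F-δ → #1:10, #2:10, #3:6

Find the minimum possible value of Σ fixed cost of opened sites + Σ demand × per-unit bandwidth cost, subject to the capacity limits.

Open {F-β, F-δ}; cheapest assignment that respects the capacities:
  F-β (cap 7, load 7): #1, #2 — cost 3×3 + 4×2 = 17
  F-δ (cap 4, load 2): #3 — cost 2×6 = 12
  Shipping 29, fixed 58 → total 87.
  Any other capacity-feasible assignment to {F-β, F-δ} ships for at least 29.
Compare {F-β, F-γ}: its best feasible assignment gives total 91.
Compare {F-α, F-β}: its best feasible assignment gives total 101.
Every other set of open sites that can feasibly serve all demand totals ≥ 91 even under its best assignment. Minimum: 87.

87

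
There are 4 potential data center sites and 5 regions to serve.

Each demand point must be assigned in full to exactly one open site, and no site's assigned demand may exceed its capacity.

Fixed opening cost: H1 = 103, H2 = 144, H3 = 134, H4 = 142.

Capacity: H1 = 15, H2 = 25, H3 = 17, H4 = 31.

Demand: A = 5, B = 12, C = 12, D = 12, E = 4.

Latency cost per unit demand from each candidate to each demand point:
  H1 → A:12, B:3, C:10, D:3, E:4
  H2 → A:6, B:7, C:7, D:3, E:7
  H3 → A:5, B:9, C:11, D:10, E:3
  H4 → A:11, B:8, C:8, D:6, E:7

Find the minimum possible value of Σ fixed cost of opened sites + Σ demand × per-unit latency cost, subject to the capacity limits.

572

Open {H2, H4}; cheapest assignment that respects the capacities:
  H2 (cap 25, load 21): A, D, E — cost 5×6 + 12×3 + 4×7 = 94
  H4 (cap 31, load 24): B, C — cost 12×8 + 12×8 = 192
  Shipping 286, fixed 286 → total 572.
  Any other capacity-feasible assignment to {H2, H4} ships for at least 286.
Compare {H1, H2, H3}: its best feasible assignment gives total 574.
Compare {H3, H4}: its best feasible assignment gives total 605.
Every other set of open sites that can feasibly serve all demand totals ≥ 574 even under its best assignment. Minimum: 572.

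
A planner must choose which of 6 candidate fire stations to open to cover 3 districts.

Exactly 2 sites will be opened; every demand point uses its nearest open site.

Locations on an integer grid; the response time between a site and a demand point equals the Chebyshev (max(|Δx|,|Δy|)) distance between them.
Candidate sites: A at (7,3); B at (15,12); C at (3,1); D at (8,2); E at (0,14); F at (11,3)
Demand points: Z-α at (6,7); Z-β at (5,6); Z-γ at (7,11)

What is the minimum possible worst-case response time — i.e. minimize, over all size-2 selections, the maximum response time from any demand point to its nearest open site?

7

Open {A, E}.
  Farthest demand point is Z-γ at response time 7 (to E); all others are ≤ 7.
With {C, E} the worst case is 7.
With {D, E} the worst case is 7.
No size-2 selection achieves below 7.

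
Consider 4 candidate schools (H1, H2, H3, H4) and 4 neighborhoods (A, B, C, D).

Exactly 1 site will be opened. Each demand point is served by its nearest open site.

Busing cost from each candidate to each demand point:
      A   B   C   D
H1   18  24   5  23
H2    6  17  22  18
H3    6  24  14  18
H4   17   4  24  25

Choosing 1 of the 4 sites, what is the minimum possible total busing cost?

Open {H3}.
  A→H3 6, B→H3 24, C→H3 14, D→H3 18  ⇒ total 62.
Compare {H2}: total 63.
Compare {H1}: total 70.
No size-1 selection does better; minimum is 62.

62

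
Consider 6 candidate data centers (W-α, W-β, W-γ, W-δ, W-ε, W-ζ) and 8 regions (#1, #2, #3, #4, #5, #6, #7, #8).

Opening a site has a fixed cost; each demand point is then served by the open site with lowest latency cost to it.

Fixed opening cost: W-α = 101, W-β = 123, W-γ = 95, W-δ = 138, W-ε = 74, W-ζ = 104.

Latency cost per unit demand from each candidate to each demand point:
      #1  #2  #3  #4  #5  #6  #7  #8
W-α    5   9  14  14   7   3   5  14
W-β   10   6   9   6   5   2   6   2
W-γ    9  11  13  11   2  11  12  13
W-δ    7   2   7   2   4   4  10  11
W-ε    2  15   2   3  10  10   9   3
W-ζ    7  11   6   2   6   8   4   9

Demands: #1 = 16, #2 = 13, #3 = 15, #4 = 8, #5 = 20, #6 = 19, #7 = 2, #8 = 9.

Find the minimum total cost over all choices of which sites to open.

517

Open {W-δ, W-ε}: assign each demand point to its cheapest open site.
  #1→W-ε 16×2=32, #2→W-δ 13×2=26, #3→W-ε 15×2=30, #4→W-δ 8×2=16, #5→W-δ 20×4=80, #6→W-δ 19×4=76, #7→W-ε 2×9=18, #8→W-ε 9×3=27
  latency cost 305, fixed 212 → total 517.
Compare {W-β, W-ε}: latency cost 332 + fixed 197 = 529.
Compare {W-β, W-γ, W-ε}: latency cost 272 + fixed 292 = 564.
Compare {W-γ, W-δ, W-ε}: latency cost 265 + fixed 307 = 572.
All other subsets cost ≥ 529. Minimum total cost: 517.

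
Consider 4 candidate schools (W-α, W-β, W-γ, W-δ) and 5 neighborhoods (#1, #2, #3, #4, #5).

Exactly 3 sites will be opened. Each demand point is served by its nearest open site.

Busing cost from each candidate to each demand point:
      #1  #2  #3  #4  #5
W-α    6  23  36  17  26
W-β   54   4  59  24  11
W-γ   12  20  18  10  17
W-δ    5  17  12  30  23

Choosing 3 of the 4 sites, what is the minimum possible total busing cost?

42

Open {W-β, W-γ, W-δ}.
  #1→W-δ 5, #2→W-β 4, #3→W-δ 12, #4→W-γ 10, #5→W-β 11  ⇒ total 42.
Compare {W-α, W-β, W-γ}: total 49.
Compare {W-α, W-β, W-δ}: total 49.
No size-3 selection does better; minimum is 42.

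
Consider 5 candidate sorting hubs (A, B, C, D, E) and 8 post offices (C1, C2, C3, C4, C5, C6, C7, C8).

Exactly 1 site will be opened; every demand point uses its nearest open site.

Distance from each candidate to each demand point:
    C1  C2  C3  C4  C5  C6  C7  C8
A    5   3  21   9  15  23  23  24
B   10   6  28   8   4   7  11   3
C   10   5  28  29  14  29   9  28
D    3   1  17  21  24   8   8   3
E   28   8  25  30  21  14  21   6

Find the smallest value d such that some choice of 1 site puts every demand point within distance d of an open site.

24

Open {A}.
  Farthest demand point is C8 at distance 24 (to A); all others are ≤ 24.
With {D} the worst case is 24.
With {B} the worst case is 28.
No size-1 selection achieves below 24.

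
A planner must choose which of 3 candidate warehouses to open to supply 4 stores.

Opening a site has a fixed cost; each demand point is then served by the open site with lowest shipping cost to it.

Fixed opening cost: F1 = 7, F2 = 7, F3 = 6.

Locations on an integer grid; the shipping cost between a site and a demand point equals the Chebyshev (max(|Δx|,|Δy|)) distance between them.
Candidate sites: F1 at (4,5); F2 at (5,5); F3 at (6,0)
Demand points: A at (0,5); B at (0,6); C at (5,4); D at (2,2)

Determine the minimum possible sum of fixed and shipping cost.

19

Open {F1}: assign each demand point to its cheapest open site.
  A→F1 4, B→F1 4, C→F1 1, D→F1 3
  shipping cost 12, fixed 7 → total 19.
Compare {F2}: shipping cost 14 + fixed 7 = 21.
Compare {F1, F3}: shipping cost 12 + fixed 13 = 25.
Compare {F3}: shipping cost 20 + fixed 6 = 26.
All other subsets cost ≥ 21. Minimum total cost: 19.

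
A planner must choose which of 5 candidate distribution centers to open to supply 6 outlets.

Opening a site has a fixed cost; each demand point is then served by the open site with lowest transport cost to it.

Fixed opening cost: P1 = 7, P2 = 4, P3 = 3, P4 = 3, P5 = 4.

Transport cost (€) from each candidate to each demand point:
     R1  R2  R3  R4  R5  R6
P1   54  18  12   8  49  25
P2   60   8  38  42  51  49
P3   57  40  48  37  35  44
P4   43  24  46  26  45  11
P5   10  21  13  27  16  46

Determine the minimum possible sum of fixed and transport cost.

Open {P1, P2, P4, P5}: assign each demand point to its cheapest open site.
  R1→P5 10, R2→P2 8, R3→P1 12, R4→P1 8, R5→P5 16, R6→P4 11
  transport cost 65, fixed 18 → total 83.
Compare {P1, P2, P3, P4, P5}: transport cost 65 + fixed 21 = 86.
Compare {P1, P4, P5}: transport cost 75 + fixed 14 = 89.
Compare {P1, P3, P4, P5}: transport cost 75 + fixed 17 = 92.
All other subsets cost ≥ 86. Minimum total cost: 83.

83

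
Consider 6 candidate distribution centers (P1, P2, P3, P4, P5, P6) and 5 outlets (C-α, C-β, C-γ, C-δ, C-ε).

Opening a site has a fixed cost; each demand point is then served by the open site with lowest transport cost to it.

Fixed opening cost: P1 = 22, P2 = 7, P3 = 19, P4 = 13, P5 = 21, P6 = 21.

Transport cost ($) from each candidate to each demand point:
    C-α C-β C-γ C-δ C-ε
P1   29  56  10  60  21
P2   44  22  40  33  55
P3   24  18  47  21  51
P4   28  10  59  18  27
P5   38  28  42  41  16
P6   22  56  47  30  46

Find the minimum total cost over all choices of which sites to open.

122

Open {P1, P4}: assign each demand point to its cheapest open site.
  C-α→P4 28, C-β→P4 10, C-γ→P1 10, C-δ→P4 18, C-ε→P1 21
  transport cost 87, fixed 35 → total 122.
Compare {P1, P2, P4}: transport cost 87 + fixed 42 = 129.
Compare {P1, P3}: transport cost 94 + fixed 41 = 135.
Compare {P1, P3, P4}: transport cost 83 + fixed 54 = 137.
All other subsets cost ≥ 129. Minimum total cost: 122.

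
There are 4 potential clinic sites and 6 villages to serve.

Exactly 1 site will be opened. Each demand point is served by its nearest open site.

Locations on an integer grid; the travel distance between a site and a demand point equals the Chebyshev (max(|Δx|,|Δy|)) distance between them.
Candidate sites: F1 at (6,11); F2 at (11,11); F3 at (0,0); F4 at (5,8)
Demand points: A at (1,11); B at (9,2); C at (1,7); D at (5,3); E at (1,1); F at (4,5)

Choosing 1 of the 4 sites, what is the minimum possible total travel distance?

Open {F4}.
  A→F4 4, B→F4 6, C→F4 4, D→F4 5, E→F4 7, F→F4 3  ⇒ total 29.
Compare {F3}: total 38.
Compare {F1}: total 43.
No size-1 selection does better; minimum is 29.

29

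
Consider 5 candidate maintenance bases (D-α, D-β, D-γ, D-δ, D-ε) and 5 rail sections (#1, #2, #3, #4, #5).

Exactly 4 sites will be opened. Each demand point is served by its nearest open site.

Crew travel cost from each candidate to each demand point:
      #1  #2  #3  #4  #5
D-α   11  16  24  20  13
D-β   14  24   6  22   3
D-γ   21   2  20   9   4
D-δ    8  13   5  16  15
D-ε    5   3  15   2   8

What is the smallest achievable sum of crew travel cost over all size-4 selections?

Open {D-β, D-γ, D-δ, D-ε}.
  #1→D-ε 5, #2→D-γ 2, #3→D-δ 5, #4→D-ε 2, #5→D-β 3  ⇒ total 17.
Compare {D-α, D-β, D-γ, D-ε}: total 18.
Compare {D-α, D-β, D-δ, D-ε}: total 18.
No size-4 selection does better; minimum is 17.

17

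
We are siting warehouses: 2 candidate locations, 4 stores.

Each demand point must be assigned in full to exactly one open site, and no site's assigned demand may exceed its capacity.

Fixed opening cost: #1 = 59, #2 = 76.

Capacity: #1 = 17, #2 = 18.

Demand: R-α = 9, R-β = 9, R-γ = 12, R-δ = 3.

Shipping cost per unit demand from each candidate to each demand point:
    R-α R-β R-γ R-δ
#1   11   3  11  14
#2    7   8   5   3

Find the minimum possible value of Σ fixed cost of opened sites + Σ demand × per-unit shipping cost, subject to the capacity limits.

444

Open {#1, #2}; cheapest assignment that respects the capacities:
  #1 (cap 17, load 15): R-γ, R-δ — cost 12×11 + 3×14 = 174
  #2 (cap 18, load 18): R-α, R-β — cost 9×7 + 9×8 = 135
  Shipping 309, fixed 135 → total 444.
  Any other capacity-feasible assignment to {#1, #2} ships for at least 309.
Total demand is 33 and no other set of sites has combined capacity ≥ 33, so {#1, #2} is the only feasible choice of open sites. Minimum: 444.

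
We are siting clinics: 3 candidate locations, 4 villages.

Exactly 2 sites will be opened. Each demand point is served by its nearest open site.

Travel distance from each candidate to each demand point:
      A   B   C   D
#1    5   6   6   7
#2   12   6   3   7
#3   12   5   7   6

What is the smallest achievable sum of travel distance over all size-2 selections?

Open {#1, #2}.
  A→#1 5, B→#1 6, C→#2 3, D→#1 7  ⇒ total 21.
Compare {#1, #3}: total 22.
Compare {#2, #3}: total 26.

21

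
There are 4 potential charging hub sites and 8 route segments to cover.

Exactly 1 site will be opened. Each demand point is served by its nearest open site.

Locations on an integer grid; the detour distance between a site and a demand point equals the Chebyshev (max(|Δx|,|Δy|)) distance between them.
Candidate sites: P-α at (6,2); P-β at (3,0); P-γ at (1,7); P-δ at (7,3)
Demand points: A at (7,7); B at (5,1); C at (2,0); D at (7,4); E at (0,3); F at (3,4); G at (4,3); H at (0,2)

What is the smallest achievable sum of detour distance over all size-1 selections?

Open {P-β}.
  A→P-β 7, B→P-β 2, C→P-β 1, D→P-β 4, E→P-β 3, F→P-β 4, G→P-β 3, H→P-β 3  ⇒ total 27.
Compare {P-α}: total 29.
Compare {P-δ}: total 33.
No size-1 selection does better; minimum is 27.

27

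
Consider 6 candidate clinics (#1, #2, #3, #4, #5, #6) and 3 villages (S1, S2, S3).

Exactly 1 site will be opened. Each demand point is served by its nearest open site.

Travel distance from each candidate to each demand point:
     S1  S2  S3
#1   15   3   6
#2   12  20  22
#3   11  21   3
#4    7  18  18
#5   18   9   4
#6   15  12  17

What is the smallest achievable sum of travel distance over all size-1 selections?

24

Open {#1}.
  S1→#1 15, S2→#1 3, S3→#1 6  ⇒ total 24.
Compare {#5}: total 31.
Compare {#3}: total 35.
No size-1 selection does better; minimum is 24.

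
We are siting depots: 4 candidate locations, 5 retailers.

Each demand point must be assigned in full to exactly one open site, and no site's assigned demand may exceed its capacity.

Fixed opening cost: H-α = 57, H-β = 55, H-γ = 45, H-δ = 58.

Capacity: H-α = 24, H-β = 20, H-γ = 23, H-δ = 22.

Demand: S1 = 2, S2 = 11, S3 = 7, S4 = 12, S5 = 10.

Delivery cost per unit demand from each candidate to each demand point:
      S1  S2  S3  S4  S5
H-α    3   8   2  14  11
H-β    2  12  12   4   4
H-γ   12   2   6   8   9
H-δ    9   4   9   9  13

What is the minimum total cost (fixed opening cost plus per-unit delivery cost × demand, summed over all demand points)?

333

Open {H-α, H-β, H-γ}; cheapest assignment that respects the capacities:
  H-α (cap 24, load 7): S3 — cost 7×2 = 14
  H-β (cap 20, load 12): S1, S5 — cost 2×2 + 10×4 = 44
  H-γ (cap 23, load 23): S2, S4 — cost 11×2 + 12×8 = 118
  Shipping 176, fixed 157 → total 333.
  Any other capacity-feasible assignment to {H-α, H-β, H-γ} ships for at least 176.
Compare {H-β, H-γ}: its best feasible assignment gives total 346.
Compare {H-α, H-γ}: its best feasible assignment gives total 350.
Every other set of open sites that can feasibly serve all demand totals ≥ 346 even under its best assignment. Minimum: 333.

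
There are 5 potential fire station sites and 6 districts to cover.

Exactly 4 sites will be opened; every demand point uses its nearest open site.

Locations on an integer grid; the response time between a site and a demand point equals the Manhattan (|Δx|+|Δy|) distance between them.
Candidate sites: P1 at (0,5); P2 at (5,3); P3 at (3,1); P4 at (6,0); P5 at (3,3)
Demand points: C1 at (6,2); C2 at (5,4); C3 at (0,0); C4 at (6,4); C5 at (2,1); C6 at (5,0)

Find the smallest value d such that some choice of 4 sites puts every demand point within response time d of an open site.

4

Open {P1, P2, P3, P4}.
  Farthest demand point is C3 at response time 4 (to P3); all others are ≤ 4.
With {P1, P2, P3, P5} the worst case is 4.
With {P1, P3, P4, P5} the worst case is 4.
No size-4 selection achieves below 4.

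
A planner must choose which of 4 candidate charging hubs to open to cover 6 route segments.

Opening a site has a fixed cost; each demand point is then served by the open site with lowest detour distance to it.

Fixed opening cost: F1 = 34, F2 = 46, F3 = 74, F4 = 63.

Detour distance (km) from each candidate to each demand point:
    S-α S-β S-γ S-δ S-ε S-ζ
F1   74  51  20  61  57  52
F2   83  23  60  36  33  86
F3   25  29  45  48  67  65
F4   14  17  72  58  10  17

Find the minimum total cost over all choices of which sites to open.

Open {F1, F4}: assign each demand point to its cheapest open site.
  S-α→F4 14, S-β→F4 17, S-γ→F1 20, S-δ→F4 58, S-ε→F4 10, S-ζ→F4 17
  detour distance 136, fixed 97 → total 233.
Compare {F4}: detour distance 188 + fixed 63 = 251.
Compare {F1, F2, F4}: detour distance 114 + fixed 143 = 257.
Compare {F2, F4}: detour distance 154 + fixed 109 = 263.
All other subsets cost ≥ 251. Minimum total cost: 233.

233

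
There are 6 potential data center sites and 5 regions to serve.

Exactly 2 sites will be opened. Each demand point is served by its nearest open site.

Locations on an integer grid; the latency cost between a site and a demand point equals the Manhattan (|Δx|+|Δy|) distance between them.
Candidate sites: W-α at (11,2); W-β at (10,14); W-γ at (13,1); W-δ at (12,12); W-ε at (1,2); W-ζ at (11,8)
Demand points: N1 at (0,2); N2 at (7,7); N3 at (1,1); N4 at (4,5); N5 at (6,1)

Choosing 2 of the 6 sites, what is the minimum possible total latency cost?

Open {W-ε, W-ζ}.
  N1→W-ε 1, N2→W-ζ 5, N3→W-ε 1, N4→W-ε 6, N5→W-ε 6  ⇒ total 19.
Compare {W-α, W-ε}: total 23.
Compare {W-β, W-ε}: total 24.
No size-2 selection does better; minimum is 19.

19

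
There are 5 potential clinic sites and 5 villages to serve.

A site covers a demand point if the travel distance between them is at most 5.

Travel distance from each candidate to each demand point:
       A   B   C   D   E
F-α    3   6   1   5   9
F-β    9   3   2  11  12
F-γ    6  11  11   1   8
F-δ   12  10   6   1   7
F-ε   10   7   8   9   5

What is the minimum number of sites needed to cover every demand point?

3

Coverage sets (demand points within 5 of each site):
  F-α: {A, C, D}
  F-β: {B, C}
  F-γ: {D}
  F-δ: {D}
  F-ε: {E}
No 2 sites suffice: every size-2 union leaves at least one demand point uncovered.
But {F-α, F-β, F-ε} covers everything, so the minimum is 3.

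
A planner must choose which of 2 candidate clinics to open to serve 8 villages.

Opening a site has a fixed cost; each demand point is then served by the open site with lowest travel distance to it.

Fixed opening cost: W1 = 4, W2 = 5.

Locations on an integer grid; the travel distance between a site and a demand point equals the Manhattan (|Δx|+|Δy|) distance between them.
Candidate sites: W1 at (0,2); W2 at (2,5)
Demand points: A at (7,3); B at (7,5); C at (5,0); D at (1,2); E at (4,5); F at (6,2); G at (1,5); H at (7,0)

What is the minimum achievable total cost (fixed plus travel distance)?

47

Open {W1, W2}: assign each demand point to its cheapest open site.
  A→W2 7, B→W2 5, C→W1 7, D→W1 1, E→W2 2, F→W1 6, G→W2 1, H→W1 9
  travel distance 38, fixed 9 → total 47.
Compare {W2}: travel distance 44 + fixed 5 = 49.
Compare {W1}: travel distance 52 + fixed 4 = 56.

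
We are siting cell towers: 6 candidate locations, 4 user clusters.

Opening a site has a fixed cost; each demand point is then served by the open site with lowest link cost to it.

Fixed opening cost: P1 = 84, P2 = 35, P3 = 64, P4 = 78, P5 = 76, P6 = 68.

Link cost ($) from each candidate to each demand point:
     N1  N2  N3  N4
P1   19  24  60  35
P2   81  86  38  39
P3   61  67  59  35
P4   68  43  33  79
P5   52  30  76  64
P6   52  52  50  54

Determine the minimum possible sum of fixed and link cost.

Open {P1}: assign each demand point to its cheapest open site.
  N1→P1 19, N2→P1 24, N3→P1 60, N4→P1 35
  link cost 138, fixed 84 → total 222.
Compare {P1, P2}: link cost 116 + fixed 119 = 235.
Compare {P2, P5}: link cost 159 + fixed 111 = 270.
Compare {P1, P4}: link cost 111 + fixed 162 = 273.
All other subsets cost ≥ 235. Minimum total cost: 222.

222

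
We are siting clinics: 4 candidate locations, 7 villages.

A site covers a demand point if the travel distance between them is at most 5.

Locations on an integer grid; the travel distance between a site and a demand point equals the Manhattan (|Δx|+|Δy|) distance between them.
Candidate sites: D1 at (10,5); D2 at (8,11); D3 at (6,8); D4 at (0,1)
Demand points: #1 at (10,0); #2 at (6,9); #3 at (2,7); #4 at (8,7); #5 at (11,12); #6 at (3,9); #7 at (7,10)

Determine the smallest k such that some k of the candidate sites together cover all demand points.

Coverage sets (demand points within 5 of each site):
  D1: {#1, #4}
  D2: {#2, #4, #5, #7}
  D3: {#2, #3, #4, #6, #7}
  D4: {}
No 2 sites suffice: every size-2 union leaves at least one demand point uncovered.
But {D1, D2, D3} covers everything, so the minimum is 3.

3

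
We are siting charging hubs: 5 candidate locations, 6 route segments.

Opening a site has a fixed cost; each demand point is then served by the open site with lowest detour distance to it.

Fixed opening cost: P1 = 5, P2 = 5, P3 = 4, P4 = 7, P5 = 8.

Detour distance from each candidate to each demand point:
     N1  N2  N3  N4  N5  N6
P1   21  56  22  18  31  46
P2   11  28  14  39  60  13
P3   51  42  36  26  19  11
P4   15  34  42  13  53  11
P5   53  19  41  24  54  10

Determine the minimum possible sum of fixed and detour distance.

110

Open {P2, P3, P4, P5}: assign each demand point to its cheapest open site.
  N1→P2 11, N2→P5 19, N3→P2 14, N4→P4 13, N5→P3 19, N6→P5 10
  detour distance 86, fixed 24 → total 110.
Compare {P2, P3, P4}: detour distance 96 + fixed 16 = 112.
Compare {P1, P2, P3, P5}: detour distance 91 + fixed 22 = 113.
Compare {P2, P3, P5}: detour distance 97 + fixed 17 = 114.
All other subsets cost ≥ 112. Minimum total cost: 110.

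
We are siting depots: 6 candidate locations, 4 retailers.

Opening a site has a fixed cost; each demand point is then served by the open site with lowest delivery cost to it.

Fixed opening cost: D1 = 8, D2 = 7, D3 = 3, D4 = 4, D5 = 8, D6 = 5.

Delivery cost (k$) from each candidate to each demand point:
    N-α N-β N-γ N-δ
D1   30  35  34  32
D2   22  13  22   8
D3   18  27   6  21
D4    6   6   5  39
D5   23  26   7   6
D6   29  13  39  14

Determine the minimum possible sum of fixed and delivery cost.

Open {D4, D5}: assign each demand point to its cheapest open site.
  N-α→D4 6, N-β→D4 6, N-γ→D4 5, N-δ→D5 6
  delivery cost 23, fixed 12 → total 35.
Compare {D2, D4}: delivery cost 25 + fixed 11 = 36.
Compare {D3, D4, D5}: delivery cost 23 + fixed 15 = 38.
Compare {D2, D3, D4}: delivery cost 25 + fixed 14 = 39.
All other subsets cost ≥ 36. Minimum total cost: 35.

35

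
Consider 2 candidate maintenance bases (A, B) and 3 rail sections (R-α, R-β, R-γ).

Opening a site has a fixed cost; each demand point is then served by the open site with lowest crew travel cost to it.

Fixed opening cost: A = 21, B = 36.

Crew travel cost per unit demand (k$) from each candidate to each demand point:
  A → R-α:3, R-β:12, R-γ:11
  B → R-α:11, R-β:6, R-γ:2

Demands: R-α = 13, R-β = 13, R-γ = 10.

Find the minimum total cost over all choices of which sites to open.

Open {A, B}: assign each demand point to its cheapest open site.
  R-α→A 13×3=39, R-β→B 13×6=78, R-γ→B 10×2=20
  crew travel cost 137, fixed 57 → total 194.
Compare {B}: crew travel cost 241 + fixed 36 = 277.
Compare {A}: crew travel cost 305 + fixed 21 = 326.

194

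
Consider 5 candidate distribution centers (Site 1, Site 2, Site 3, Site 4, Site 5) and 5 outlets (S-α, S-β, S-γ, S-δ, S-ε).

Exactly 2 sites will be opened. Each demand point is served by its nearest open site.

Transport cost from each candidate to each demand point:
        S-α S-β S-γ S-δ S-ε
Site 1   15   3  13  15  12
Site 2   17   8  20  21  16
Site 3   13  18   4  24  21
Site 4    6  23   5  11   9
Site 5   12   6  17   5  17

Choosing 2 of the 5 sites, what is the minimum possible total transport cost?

31

Open {Site 4, Site 5}.
  S-α→Site 4 6, S-β→Site 5 6, S-γ→Site 4 5, S-δ→Site 5 5, S-ε→Site 4 9  ⇒ total 31.
Compare {Site 1, Site 4}: total 34.
Compare {Site 2, Site 4}: total 39.
No size-2 selection does better; minimum is 31.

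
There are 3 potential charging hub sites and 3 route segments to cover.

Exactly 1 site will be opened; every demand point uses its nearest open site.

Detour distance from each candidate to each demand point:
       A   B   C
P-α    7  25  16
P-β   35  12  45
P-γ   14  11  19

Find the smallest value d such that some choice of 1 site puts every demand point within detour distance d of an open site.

19

Open {P-γ}.
  Farthest demand point is C at detour distance 19 (to P-γ); all others are ≤ 19.
With {P-α} the worst case is 25.
With {P-β} the worst case is 45.
No size-1 selection achieves below 19.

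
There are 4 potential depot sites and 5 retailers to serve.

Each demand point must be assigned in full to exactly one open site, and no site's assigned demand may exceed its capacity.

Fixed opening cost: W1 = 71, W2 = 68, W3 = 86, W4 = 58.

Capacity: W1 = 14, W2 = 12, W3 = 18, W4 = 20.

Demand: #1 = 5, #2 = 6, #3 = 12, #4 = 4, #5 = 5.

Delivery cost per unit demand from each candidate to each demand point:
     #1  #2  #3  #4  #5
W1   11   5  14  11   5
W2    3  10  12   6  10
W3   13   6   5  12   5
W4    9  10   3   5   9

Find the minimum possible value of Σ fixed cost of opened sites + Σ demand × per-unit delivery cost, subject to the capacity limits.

Open {W1, W2, W4}; cheapest assignment that respects the capacities:
  W1 (cap 14, load 11): #2, #5 — cost 6×5 + 5×5 = 55
  W2 (cap 12, load 5): #1 — cost 5×3 = 15
  W4 (cap 20, load 16): #3, #4 — cost 12×3 + 4×5 = 56
  Shipping 126, fixed 197 → total 323.
  Any other capacity-feasible assignment to {W1, W2, W4} ships for at least 126.
Compare {W3, W4}: its best feasible assignment gives total 326.
Compare {W2, W3, W4}: its best feasible assignment gives total 344.
Every other set of open sites that can feasibly serve all demand totals ≥ 326 even under its best assignment. Minimum: 323.

323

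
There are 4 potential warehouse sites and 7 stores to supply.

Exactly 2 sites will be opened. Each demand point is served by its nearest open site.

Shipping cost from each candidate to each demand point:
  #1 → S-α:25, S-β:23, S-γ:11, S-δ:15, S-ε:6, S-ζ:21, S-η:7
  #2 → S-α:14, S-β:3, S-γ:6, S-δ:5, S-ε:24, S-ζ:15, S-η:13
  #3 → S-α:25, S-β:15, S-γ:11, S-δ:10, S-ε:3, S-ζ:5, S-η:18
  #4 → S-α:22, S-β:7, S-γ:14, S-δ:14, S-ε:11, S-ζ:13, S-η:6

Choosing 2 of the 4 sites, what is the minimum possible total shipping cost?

49

Open {#2, #3}.
  S-α→#2 14, S-β→#2 3, S-γ→#2 6, S-δ→#2 5, S-ε→#3 3, S-ζ→#3 5, S-η→#2 13  ⇒ total 49.
Compare {#1, #2}: total 56.
Compare {#2, #4}: total 58.
No size-2 selection does better; minimum is 49.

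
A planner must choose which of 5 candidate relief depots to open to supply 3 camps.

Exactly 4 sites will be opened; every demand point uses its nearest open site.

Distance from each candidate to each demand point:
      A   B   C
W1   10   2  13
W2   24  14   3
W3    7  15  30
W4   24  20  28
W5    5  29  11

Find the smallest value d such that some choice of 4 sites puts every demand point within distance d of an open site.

5

Open {W1, W2, W3, W5}.
  Farthest demand point is A at distance 5 (to W5); all others are ≤ 5.
With {W1, W2, W4, W5} the worst case is 5.
With {W1, W2, W3, W4} the worst case is 7.
No size-4 selection achieves below 5.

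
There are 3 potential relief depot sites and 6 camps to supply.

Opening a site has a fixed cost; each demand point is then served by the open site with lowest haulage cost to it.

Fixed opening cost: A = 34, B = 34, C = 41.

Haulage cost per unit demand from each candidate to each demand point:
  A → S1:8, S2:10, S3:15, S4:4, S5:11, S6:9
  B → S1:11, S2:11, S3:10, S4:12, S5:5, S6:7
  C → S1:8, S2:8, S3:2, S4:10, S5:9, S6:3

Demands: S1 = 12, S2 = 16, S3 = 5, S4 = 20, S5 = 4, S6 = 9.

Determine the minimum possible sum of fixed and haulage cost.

Open {A, C}: assign each demand point to its cheapest open site.
  S1→A 12×8=96, S2→C 16×8=128, S3→C 5×2=10, S4→A 20×4=80, S5→C 4×9=36, S6→C 9×3=27
  haulage cost 377, fixed 75 → total 452.
Compare {A, B, C}: haulage cost 361 + fixed 109 = 470.
Compare {A, B}: haulage cost 469 + fixed 68 = 537.
Compare {C}: haulage cost 497 + fixed 41 = 538.
All other subsets cost ≥ 470. Minimum total cost: 452.

452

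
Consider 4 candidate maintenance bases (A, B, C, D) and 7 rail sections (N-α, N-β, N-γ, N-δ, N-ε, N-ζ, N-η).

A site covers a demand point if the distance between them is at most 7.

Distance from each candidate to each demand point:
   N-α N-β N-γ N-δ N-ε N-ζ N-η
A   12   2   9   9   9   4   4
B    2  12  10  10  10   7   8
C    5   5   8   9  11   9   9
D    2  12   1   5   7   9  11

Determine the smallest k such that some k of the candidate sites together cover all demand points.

2

Coverage sets (demand points within 7 of each site):
  A: {N-β, N-ζ, N-η}
  B: {N-α, N-ζ}
  C: {N-α, N-β}
  D: {N-α, N-γ, N-δ, N-ε}
No single site covers all 7 demand points.
But {A, D} covers everything, so the minimum is 2.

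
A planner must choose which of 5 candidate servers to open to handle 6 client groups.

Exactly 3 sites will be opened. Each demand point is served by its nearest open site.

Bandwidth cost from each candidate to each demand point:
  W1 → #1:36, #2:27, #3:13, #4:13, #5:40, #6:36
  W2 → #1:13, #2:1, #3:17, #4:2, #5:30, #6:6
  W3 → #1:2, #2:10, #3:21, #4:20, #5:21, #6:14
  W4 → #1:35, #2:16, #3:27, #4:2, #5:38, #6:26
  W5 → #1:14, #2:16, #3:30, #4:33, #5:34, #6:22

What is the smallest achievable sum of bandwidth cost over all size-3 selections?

45

Open {W1, W2, W3}.
  #1→W3 2, #2→W2 1, #3→W1 13, #4→W2 2, #5→W3 21, #6→W2 6  ⇒ total 45.
Compare {W2, W3, W4}: total 49.
Compare {W2, W3, W5}: total 49.
No size-3 selection does better; minimum is 45.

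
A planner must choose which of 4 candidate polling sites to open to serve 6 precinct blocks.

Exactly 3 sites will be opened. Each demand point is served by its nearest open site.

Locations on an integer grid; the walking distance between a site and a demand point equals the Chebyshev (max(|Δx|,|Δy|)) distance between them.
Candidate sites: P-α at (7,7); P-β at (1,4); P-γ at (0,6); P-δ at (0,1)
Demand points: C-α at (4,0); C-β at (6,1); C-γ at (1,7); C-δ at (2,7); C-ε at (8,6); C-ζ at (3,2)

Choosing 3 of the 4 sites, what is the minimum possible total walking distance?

Open {P-α, P-β, P-γ}.
  C-α→P-β 4, C-β→P-β 5, C-γ→P-γ 1, C-δ→P-γ 2, C-ε→P-α 1, C-ζ→P-β 2  ⇒ total 15.
Compare {P-α, P-γ, P-δ}: total 17.
Compare {P-α, P-β, P-δ}: total 18.
No size-3 selection does better; minimum is 15.

15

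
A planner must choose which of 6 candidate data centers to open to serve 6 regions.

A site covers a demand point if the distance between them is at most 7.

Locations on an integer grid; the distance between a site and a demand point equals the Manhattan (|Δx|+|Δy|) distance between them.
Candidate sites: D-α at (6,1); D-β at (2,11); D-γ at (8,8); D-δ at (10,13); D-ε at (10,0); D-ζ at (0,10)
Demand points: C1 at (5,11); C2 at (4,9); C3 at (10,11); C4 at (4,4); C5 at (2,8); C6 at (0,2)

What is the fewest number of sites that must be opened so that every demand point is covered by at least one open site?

Coverage sets (demand points within 7 of each site):
  D-α: {C4, C6}
  D-β: {C1, C2, C5}
  D-γ: {C1, C2, C3, C5}
  D-δ: {C1, C3}
  D-ε: {}
  D-ζ: {C1, C2, C5}
No single site covers all 6 demand points.
But {D-α, D-γ} covers everything, so the minimum is 2.

2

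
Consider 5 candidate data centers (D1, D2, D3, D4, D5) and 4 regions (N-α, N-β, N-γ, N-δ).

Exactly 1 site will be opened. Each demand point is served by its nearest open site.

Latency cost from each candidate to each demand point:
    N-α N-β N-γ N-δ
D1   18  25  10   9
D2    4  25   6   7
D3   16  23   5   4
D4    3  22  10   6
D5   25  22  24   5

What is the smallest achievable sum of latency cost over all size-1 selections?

41

Open {D4}.
  N-α→D4 3, N-β→D4 22, N-γ→D4 10, N-δ→D4 6  ⇒ total 41.
Compare {D2}: total 42.
Compare {D3}: total 48.
No size-1 selection does better; minimum is 41.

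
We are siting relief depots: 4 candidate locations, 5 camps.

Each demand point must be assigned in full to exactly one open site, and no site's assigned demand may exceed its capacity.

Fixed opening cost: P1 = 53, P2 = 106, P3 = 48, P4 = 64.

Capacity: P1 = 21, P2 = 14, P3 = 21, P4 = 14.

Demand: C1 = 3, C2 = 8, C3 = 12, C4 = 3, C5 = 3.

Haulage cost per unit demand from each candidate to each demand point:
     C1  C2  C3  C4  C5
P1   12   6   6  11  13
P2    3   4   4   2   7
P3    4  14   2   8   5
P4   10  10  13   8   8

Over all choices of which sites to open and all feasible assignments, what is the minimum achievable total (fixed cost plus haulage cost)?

Open {P1, P3}; cheapest assignment that respects the capacities:
  P1 (cap 21, load 8): C2 — cost 8×6 = 48
  P3 (cap 21, load 21): C1, C3, C4, C5 — cost 3×4 + 12×2 + 3×8 + 3×5 = 75
  Shipping 123, fixed 101 → total 224.
  Any other capacity-feasible assignment to {P1, P3} ships for at least 123.
Compare {P2, P3}: its best feasible assignment gives total 240.
Compare {P3, P4}: its best feasible assignment gives total 267.
Every other set of open sites that can feasibly serve all demand totals ≥ 240 even under its best assignment. Minimum: 224.

224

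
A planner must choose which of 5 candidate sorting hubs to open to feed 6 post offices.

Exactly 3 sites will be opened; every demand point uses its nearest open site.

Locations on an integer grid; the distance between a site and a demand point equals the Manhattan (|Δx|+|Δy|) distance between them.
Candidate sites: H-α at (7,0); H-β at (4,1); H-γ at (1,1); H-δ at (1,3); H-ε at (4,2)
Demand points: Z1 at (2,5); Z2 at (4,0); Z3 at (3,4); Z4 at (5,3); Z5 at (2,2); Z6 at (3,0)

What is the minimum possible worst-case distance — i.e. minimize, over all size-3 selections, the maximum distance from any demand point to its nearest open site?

Open {H-α, H-β, H-δ}.
  Farthest demand point is Z1 at distance 3 (to H-δ); all others are ≤ 3.
With {H-α, H-δ, H-ε} the worst case is 3.
With {H-β, H-γ, H-δ} the worst case is 3.
No size-3 selection achieves below 3.

3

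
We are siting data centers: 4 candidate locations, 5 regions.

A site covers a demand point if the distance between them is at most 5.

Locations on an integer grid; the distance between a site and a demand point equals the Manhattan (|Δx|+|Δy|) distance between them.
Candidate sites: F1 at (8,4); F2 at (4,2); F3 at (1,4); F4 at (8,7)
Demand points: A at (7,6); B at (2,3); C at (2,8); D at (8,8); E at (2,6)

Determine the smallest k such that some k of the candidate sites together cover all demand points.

Coverage sets (demand points within 5 of each site):
  F1: {A, D}
  F2: {B}
  F3: {B, C, E}
  F4: {A, D}
No single site covers all 5 demand points.
But {F1, F3} covers everything, so the minimum is 2.

2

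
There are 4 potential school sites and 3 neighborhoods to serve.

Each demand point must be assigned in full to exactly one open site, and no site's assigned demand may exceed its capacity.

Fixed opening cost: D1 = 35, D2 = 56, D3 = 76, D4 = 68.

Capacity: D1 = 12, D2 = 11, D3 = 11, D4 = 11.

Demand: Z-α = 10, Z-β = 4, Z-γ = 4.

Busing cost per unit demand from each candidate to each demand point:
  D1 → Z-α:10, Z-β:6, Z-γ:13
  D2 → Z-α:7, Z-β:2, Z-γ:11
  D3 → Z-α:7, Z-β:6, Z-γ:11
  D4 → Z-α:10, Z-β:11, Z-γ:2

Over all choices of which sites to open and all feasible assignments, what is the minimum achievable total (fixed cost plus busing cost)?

237

Open {D1, D2}; cheapest assignment that respects the capacities:
  D1 (cap 12, load 8): Z-β, Z-γ — cost 4×6 + 4×13 = 76
  D2 (cap 11, load 10): Z-α — cost 10×7 = 70
  Shipping 146, fixed 91 → total 237.
  Any other capacity-feasible assignment to {D1, D2} ships for at least 146.
Compare {D2, D4}: its best feasible assignment gives total 246.
Compare {D2, D3}: its best feasible assignment gives total 254.
Every other set of open sites that can feasibly serve all demand totals ≥ 246 even under its best assignment. Minimum: 237.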